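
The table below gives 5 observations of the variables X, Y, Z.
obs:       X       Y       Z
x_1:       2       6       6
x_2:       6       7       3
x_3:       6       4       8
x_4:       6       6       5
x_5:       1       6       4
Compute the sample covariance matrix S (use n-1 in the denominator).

Step 1 — column means:
  mean(X) = (2 + 6 + 6 + 6 + 1) / 5 = 21/5 = 4.2
  mean(Y) = (6 + 7 + 4 + 6 + 6) / 5 = 29/5 = 5.8
  mean(Z) = (6 + 3 + 8 + 5 + 4) / 5 = 26/5 = 5.2

Step 2 — sample covariance S[i,j] = (1/(n-1)) · Σ_k (x_{k,i} - mean_i) · (x_{k,j} - mean_j), with n-1 = 4.
  S[X,X] = ((-2.2)·(-2.2) + (1.8)·(1.8) + (1.8)·(1.8) + (1.8)·(1.8) + (-3.2)·(-3.2)) / 4 = 24.8/4 = 6.2
  S[X,Y] = ((-2.2)·(0.2) + (1.8)·(1.2) + (1.8)·(-1.8) + (1.8)·(0.2) + (-3.2)·(0.2)) / 4 = -1.8/4 = -0.45
  S[X,Z] = ((-2.2)·(0.8) + (1.8)·(-2.2) + (1.8)·(2.8) + (1.8)·(-0.2) + (-3.2)·(-1.2)) / 4 = 2.8/4 = 0.7
  S[Y,Y] = ((0.2)·(0.2) + (1.2)·(1.2) + (-1.8)·(-1.8) + (0.2)·(0.2) + (0.2)·(0.2)) / 4 = 4.8/4 = 1.2
  S[Y,Z] = ((0.2)·(0.8) + (1.2)·(-2.2) + (-1.8)·(2.8) + (0.2)·(-0.2) + (0.2)·(-1.2)) / 4 = -7.8/4 = -1.95
  S[Z,Z] = ((0.8)·(0.8) + (-2.2)·(-2.2) + (2.8)·(2.8) + (-0.2)·(-0.2) + (-1.2)·(-1.2)) / 4 = 14.8/4 = 3.7

S is symmetric (S[j,i] = S[i,j]). Assembling:

S = [[6.2, -0.45, 0.7],
 [-0.45, 1.2, -1.95],
 [0.7, -1.95, 3.7]]


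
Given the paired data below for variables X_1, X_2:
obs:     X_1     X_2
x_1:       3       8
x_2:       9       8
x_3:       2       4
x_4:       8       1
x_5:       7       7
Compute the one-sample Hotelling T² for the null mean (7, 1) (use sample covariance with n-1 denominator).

Step 1 — sample mean vector:
  mean(X_1) = (3 + 9 + 2 + 8 + 7) / 5 = 29/5 = 5.8
  mean(X_2) = (8 + 8 + 4 + 1 + 7) / 5 = 28/5 = 5.6
  x̄ = (5.8, 5.6),  deviation x̄ - mu_0 = (5.8, 5.6) - (7, 1) = (-1.2, 4.6).

Step 2 — sample covariance matrix, S[i,j] = (1/(n-1)) · Σ_k (x_{k,i} - mean_i) · (x_{k,j} - mean_j), divisor n-1 = 4:
  S[X_1,X_1] = ((-2.8)·(-2.8) + (3.2)·(3.2) + (-3.8)·(-3.8) + (2.2)·(2.2) + (1.2)·(1.2)) / 4 = 38.8/4 = 9.7
  S[X_1,X_2] = ((-2.8)·(2.4) + (3.2)·(2.4) + (-3.8)·(-1.6) + (2.2)·(-4.6) + (1.2)·(1.4)) / 4 = -1.4/4 = -0.35
  S[X_2,X_2] = ((2.4)·(2.4) + (2.4)·(2.4) + (-1.6)·(-1.6) + (-4.6)·(-4.6) + (1.4)·(1.4)) / 4 = 37.2/4 = 9.3
  S = [[9.7, -0.35],
 [-0.35, 9.3]].

Step 3 — invert S. det(S) = 9.7·9.3 - (-0.35)² = 90.0875.
  S^{-1} = (1/det) · [[d, -b], [-b, a]] = [[0.1032, 0.0039],
 [0.0039, 0.1077]].

Step 4 — quadratic form (x̄ - mu_0)^T · S^{-1} · (x̄ - mu_0):
  S^{-1} · (x̄ - mu_0) = (-0.106, 0.4906),
  (x̄ - mu_0)^T · [...] = (-1.2)·(-0.106) + (4.6)·(0.4906) = 2.3841.

Step 5 — scale by n: T² = 5 · 2.3841 = 11.9206.

T² ≈ 11.9206


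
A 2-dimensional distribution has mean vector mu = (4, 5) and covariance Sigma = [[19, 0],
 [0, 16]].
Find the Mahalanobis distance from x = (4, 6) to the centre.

Step 1 — centre the observation: (x - mu) = (0, 1).

Step 2 — invert Sigma. det(Sigma) = 19·16 - (0)² = 304.
  Sigma^{-1} = (1/det) · [[d, -b], [-b, a]] = [[0.0526, 0],
 [0, 0.0625]].

Step 3 — form the quadratic (x - mu)^T · Sigma^{-1} · (x - mu):
  Sigma^{-1} · (x - mu) = (0, 0.0625).
  (x - mu)^T · [Sigma^{-1} · (x - mu)] = (0)·(0) + (1)·(0.0625) = 0.0625.

Step 4 — take square root: d = √(0.0625) ≈ 0.25.

d(x, mu) = √(0.0625) ≈ 0.25


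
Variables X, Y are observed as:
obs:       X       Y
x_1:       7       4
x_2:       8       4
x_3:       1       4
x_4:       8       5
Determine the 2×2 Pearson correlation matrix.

Step 1 — column means:
  mean(X) = (7 + 8 + 1 + 8) / 4 = 24/4 = 6
  mean(Y) = (4 + 4 + 4 + 5) / 4 = 17/4 = 4.25

Step 2 — sample variances and covariances s[i,j] = (1/(n-1)) · Σ_k (x_{k,i} - mean_i) · (x_{k,j} - mean_j), with n-1 = 3:
  s[X,X] = ((1)·(1) + (2)·(2) + (-5)·(-5) + (2)·(2)) / 3 = 34/3 = 11.3333
  s[X,Y] = ((1)·(-0.25) + (2)·(-0.25) + (-5)·(-0.25) + (2)·(0.75)) / 3 = 2/3 = 0.6667
  s[Y,Y] = ((-0.25)·(-0.25) + (-0.25)·(-0.25) + (-0.25)·(-0.25) + (0.75)·(0.75)) / 3 = 0.75/3 = 0.25
  Sample standard deviations s_i = √(s[i,i]):
  s(X) = √(11.3333) = 3.3665
  s(Y) = √(0.25) = 0.5

Step 3 — r_{ij} = s_{ij} / (s_i · s_j):
  r[X,X] = 1 (diagonal).
  r[X,Y] = 0.6667 / (3.3665 · 0.5) = 0.6667 / 1.6833 = 0.3961
  r[Y,Y] = 1 (diagonal).

R is symmetric with unit diagonal. Assembling:

R = [[1, 0.3961],
 [0.3961, 1]]


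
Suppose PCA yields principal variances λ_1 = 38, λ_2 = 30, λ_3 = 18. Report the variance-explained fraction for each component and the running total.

Step 1 — total variance = trace(Sigma) = Σ λ_i = 38 + 30 + 18 = 86.

Step 2 — fraction explained by component i = λ_i / Σ λ:
  PC1: 38/86 = 0.4419
  PC2: 30/86 = 0.3488
  PC3: 18/86 = 0.2093

Step 3 — cumulative fraction after k components = (λ_1 + ... + λ_k) / Σ λ:
  k = 1: 38/86 = 0.4419
  k = 2: (38 + 30)/86 = 68/86 = 0.7907
  k = 3: (38 + 30 + 18)/86 = 86/86 = 1

Summary (fraction, with percent):

explained: PC1 0.4419 (44.19%), PC2 0.3488 (34.88%), PC3 0.2093 (20.93%);  cumulative: 0.4419, 0.7907, 1


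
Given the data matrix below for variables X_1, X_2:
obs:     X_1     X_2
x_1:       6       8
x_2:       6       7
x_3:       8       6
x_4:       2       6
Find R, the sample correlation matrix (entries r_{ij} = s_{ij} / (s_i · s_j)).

Step 1 — column means:
  mean(X_1) = (6 + 6 + 8 + 2) / 4 = 22/4 = 5.5
  mean(X_2) = (8 + 7 + 6 + 6) / 4 = 27/4 = 6.75

Step 2 — sample variances and covariances s[i,j] = (1/(n-1)) · Σ_k (x_{k,i} - mean_i) · (x_{k,j} - mean_j), with n-1 = 3:
  s[X_1,X_1] = ((0.5)·(0.5) + (0.5)·(0.5) + (2.5)·(2.5) + (-3.5)·(-3.5)) / 3 = 19/3 = 6.3333
  s[X_1,X_2] = ((0.5)·(1.25) + (0.5)·(0.25) + (2.5)·(-0.75) + (-3.5)·(-0.75)) / 3 = 1.5/3 = 0.5
  s[X_2,X_2] = ((1.25)·(1.25) + (0.25)·(0.25) + (-0.75)·(-0.75) + (-0.75)·(-0.75)) / 3 = 2.75/3 = 0.9167
  Sample standard deviations s_i = √(s[i,i]):
  s(X_1) = √(6.3333) = 2.5166
  s(X_2) = √(0.9167) = 0.9574

Step 3 — r_{ij} = s_{ij} / (s_i · s_j):
  r[X_1,X_1] = 1 (diagonal).
  r[X_1,X_2] = 0.5 / (2.5166 · 0.9574) = 0.5 / 2.4095 = 0.2075
  r[X_2,X_2] = 1 (diagonal).

R is symmetric with unit diagonal. Assembling:

R = [[1, 0.2075],
 [0.2075, 1]]


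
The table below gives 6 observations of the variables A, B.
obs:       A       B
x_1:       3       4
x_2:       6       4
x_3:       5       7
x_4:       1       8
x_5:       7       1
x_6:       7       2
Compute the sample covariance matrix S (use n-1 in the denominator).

Step 1 — column means:
  mean(A) = (3 + 6 + 5 + 1 + 7 + 7) / 6 = 29/6 = 4.8333
  mean(B) = (4 + 4 + 7 + 8 + 1 + 2) / 6 = 26/6 = 4.3333

Step 2 — sample covariance S[i,j] = (1/(n-1)) · Σ_k (x_{k,i} - mean_i) · (x_{k,j} - mean_j), with n-1 = 5.
  S[A,A] = ((-1.8333)·(-1.8333) + (1.1667)·(1.1667) + (0.1667)·(0.1667) + (-3.8333)·(-3.8333) + (2.1667)·(2.1667) + (2.1667)·(2.1667)) / 5 = 28.8333/5 = 5.7667
  S[A,B] = ((-1.8333)·(-0.3333) + (1.1667)·(-0.3333) + (0.1667)·(2.6667) + (-3.8333)·(3.6667) + (2.1667)·(-3.3333) + (2.1667)·(-2.3333)) / 5 = -25.6667/5 = -5.1333
  S[B,B] = ((-0.3333)·(-0.3333) + (-0.3333)·(-0.3333) + (2.6667)·(2.6667) + (3.6667)·(3.6667) + (-3.3333)·(-3.3333) + (-2.3333)·(-2.3333)) / 5 = 37.3333/5 = 7.4667

S is symmetric (S[j,i] = S[i,j]). Assembling:

S = [[5.7667, -5.1333],
 [-5.1333, 7.4667]]


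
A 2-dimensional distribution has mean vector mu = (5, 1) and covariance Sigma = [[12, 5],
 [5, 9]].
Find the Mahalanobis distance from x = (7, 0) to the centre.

Step 1 — centre the observation: (x - mu) = (2, -1).

Step 2 — invert Sigma. det(Sigma) = 12·9 - (5)² = 83.
  Sigma^{-1} = (1/det) · [[d, -b], [-b, a]] = [[0.1084, -0.0602],
 [-0.0602, 0.1446]].

Step 3 — form the quadratic (x - mu)^T · Sigma^{-1} · (x - mu):
  Sigma^{-1} · (x - mu) = (0.2771, -0.2651).
  (x - mu)^T · [Sigma^{-1} · (x - mu)] = (2)·(0.2771) + (-1)·(-0.2651) = 0.8193.

Step 4 — take square root: d = √(0.8193) ≈ 0.9051.

d(x, mu) = √(0.8193) ≈ 0.9051


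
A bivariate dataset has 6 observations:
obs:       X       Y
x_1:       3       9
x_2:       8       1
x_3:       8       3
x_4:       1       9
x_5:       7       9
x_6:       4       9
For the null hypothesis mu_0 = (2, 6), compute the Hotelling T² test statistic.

Step 1 — sample mean vector:
  mean(X) = (3 + 8 + 8 + 1 + 7 + 4) / 6 = 31/6 = 5.1667
  mean(Y) = (9 + 1 + 3 + 9 + 9 + 9) / 6 = 40/6 = 6.6667
  x̄ = (5.1667, 6.6667),  deviation x̄ - mu_0 = (5.1667, 6.6667) - (2, 6) = (3.1667, 0.6667).

Step 2 — sample covariance matrix, S[i,j] = (1/(n-1)) · Σ_k (x_{k,i} - mean_i) · (x_{k,j} - mean_j), divisor n-1 = 5:
  S[X,X] = ((-2.1667)·(-2.1667) + (2.8333)·(2.8333) + (2.8333)·(2.8333) + (-4.1667)·(-4.1667) + (1.8333)·(1.8333) + (-1.1667)·(-1.1667)) / 5 = 42.8333/5 = 8.5667
  S[X,Y] = ((-2.1667)·(2.3333) + (2.8333)·(-5.6667) + (2.8333)·(-3.6667) + (-4.1667)·(2.3333) + (1.8333)·(2.3333) + (-1.1667)·(2.3333)) / 5 = -39.6667/5 = -7.9333
  S[Y,Y] = ((2.3333)·(2.3333) + (-5.6667)·(-5.6667) + (-3.6667)·(-3.6667) + (2.3333)·(2.3333) + (2.3333)·(2.3333) + (2.3333)·(2.3333)) / 5 = 67.3333/5 = 13.4667
  S = [[8.5667, -7.9333],
 [-7.9333, 13.4667]].

Step 3 — invert S. det(S) = 8.5667·13.4667 - (-7.9333)² = 52.4267.
  S^{-1} = (1/det) · [[d, -b], [-b, a]] = [[0.2569, 0.1513],
 [0.1513, 0.1634]].

Step 4 — quadratic form (x̄ - mu_0)^T · S^{-1} · (x̄ - mu_0):
  S^{-1} · (x̄ - mu_0) = (0.9143, 0.5881),
  (x̄ - mu_0)^T · [...] = (3.1667)·(0.9143) + (0.6667)·(0.5881) = 3.2873.

Step 5 — scale by n: T² = 6 · 3.2873 = 19.7241.

T² ≈ 19.7241


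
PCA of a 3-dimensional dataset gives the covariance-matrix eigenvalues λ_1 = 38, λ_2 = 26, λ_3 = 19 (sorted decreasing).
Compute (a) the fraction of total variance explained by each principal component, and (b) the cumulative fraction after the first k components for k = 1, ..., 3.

Step 1 — total variance = trace(Sigma) = Σ λ_i = 38 + 26 + 19 = 83.

Step 2 — fraction explained by component i = λ_i / Σ λ:
  PC1: 38/83 = 0.4578
  PC2: 26/83 = 0.3133
  PC3: 19/83 = 0.2289

Step 3 — cumulative fraction after k components = (λ_1 + ... + λ_k) / Σ λ:
  k = 1: 38/83 = 0.4578
  k = 2: (38 + 26)/83 = 64/83 = 0.7711
  k = 3: (38 + 26 + 19)/83 = 83/83 = 1

Summary (fraction, with percent):

explained: PC1 0.4578 (45.78%), PC2 0.3133 (31.33%), PC3 0.2289 (22.89%);  cumulative: 0.4578, 0.7711, 1


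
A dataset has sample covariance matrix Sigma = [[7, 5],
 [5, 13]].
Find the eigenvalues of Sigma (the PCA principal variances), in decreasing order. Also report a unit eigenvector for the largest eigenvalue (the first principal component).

Step 1 — characteristic polynomial of 2×2 Sigma:
  det(Sigma - λI) = λ² - trace · λ + det = 0.
  trace = 7 + 13 = 20, det = 7·13 - (5)² = 66.
Step 2 — discriminant:
  Δ = trace² - 4·det = 400 - 264 = 136.
Step 3 — eigenvalues:
  λ = (trace ± √Δ)/2 = (20 ± 11.6619)/2,
  λ_1 = 15.831,  λ_2 = 4.169.

Step 4 — unit eigenvector for λ_1: solve (Sigma - λ_1 I)v = 0. First row:
  (7 - 15.831)·v_x + (5)·v_y = 0, i.e. (-8.831)·v_x + (5)·v_y = 0,
  so v ∝ (b, λ_1 - a) = (5, 8.831) = u.
  ||u|| = √((5)² + (8.831)²) = √(102.9857) ≈ 10.1482,
  v_1 = u/||u|| ≈ (0.4927, 0.8702) (||v_1|| = 1).

λ_1 = 15.831,  λ_2 = 4.169;  v_1 ≈ (0.4927, 0.8702)


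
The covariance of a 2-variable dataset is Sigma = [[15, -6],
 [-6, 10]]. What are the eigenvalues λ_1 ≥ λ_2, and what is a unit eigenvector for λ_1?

Step 1 — characteristic polynomial of 2×2 Sigma:
  det(Sigma - λI) = λ² - trace · λ + det = 0.
  trace = 15 + 10 = 25, det = 15·10 - (-6)² = 114.
Step 2 — discriminant:
  Δ = trace² - 4·det = 625 - 456 = 169.
Step 3 — eigenvalues:
  λ = (trace ± √Δ)/2 = (25 ± 13)/2,
  λ_1 = 19,  λ_2 = 6.

Step 4 — unit eigenvector for λ_1: solve (Sigma - λ_1 I)v = 0. First row:
  (15 - 19)·v_x + (-6)·v_y = 0, i.e. (-4)·v_x + (-6)·v_y = 0,
  so v ∝ (b, λ_1 - a) = (-6, 4); multiply by -1 so the first entry is positive: u = (6, -4).
  ||u|| = √((6)² + (-4)²) = √(52) ≈ 7.2111,
  v_1 = u/||u|| ≈ (0.8321, -0.5547) (||v_1|| = 1).

λ_1 = 19,  λ_2 = 6;  v_1 ≈ (0.8321, -0.5547)


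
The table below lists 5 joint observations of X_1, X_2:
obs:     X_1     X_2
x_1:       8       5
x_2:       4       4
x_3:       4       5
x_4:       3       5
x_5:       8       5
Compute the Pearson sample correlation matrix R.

Step 1 — column means:
  mean(X_1) = (8 + 4 + 4 + 3 + 8) / 5 = 27/5 = 5.4
  mean(X_2) = (5 + 4 + 5 + 5 + 5) / 5 = 24/5 = 4.8

Step 2 — sample variances and covariances s[i,j] = (1/(n-1)) · Σ_k (x_{k,i} - mean_i) · (x_{k,j} - mean_j), with n-1 = 4:
  s[X_1,X_1] = ((2.6)·(2.6) + (-1.4)·(-1.4) + (-1.4)·(-1.4) + (-2.4)·(-2.4) + (2.6)·(2.6)) / 4 = 23.2/4 = 5.8
  s[X_1,X_2] = ((2.6)·(0.2) + (-1.4)·(-0.8) + (-1.4)·(0.2) + (-2.4)·(0.2) + (2.6)·(0.2)) / 4 = 1.4/4 = 0.35
  s[X_2,X_2] = ((0.2)·(0.2) + (-0.8)·(-0.8) + (0.2)·(0.2) + (0.2)·(0.2) + (0.2)·(0.2)) / 4 = 0.8/4 = 0.2
  Sample standard deviations s_i = √(s[i,i]):
  s(X_1) = √(5.8) = 2.4083
  s(X_2) = √(0.2) = 0.4472

Step 3 — r_{ij} = s_{ij} / (s_i · s_j):
  r[X_1,X_1] = 1 (diagonal).
  r[X_1,X_2] = 0.35 / (2.4083 · 0.4472) = 0.35 / 1.077 = 0.325
  r[X_2,X_2] = 1 (diagonal).

R is symmetric with unit diagonal. Assembling:

R = [[1, 0.325],
 [0.325, 1]]


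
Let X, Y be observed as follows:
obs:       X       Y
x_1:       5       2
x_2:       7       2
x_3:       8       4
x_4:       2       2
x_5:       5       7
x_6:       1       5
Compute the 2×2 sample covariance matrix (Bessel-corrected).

Step 1 — column means:
  mean(X) = (5 + 7 + 8 + 2 + 5 + 1) / 6 = 28/6 = 4.6667
  mean(Y) = (2 + 2 + 4 + 2 + 7 + 5) / 6 = 22/6 = 3.6667

Step 2 — sample covariance S[i,j] = (1/(n-1)) · Σ_k (x_{k,i} - mean_i) · (x_{k,j} - mean_j), with n-1 = 5.
  S[X,X] = ((0.3333)·(0.3333) + (2.3333)·(2.3333) + (3.3333)·(3.3333) + (-2.6667)·(-2.6667) + (0.3333)·(0.3333) + (-3.6667)·(-3.6667)) / 5 = 37.3333/5 = 7.4667
  S[X,Y] = ((0.3333)·(-1.6667) + (2.3333)·(-1.6667) + (3.3333)·(0.3333) + (-2.6667)·(-1.6667) + (0.3333)·(3.3333) + (-3.6667)·(1.3333)) / 5 = -2.6667/5 = -0.5333
  S[Y,Y] = ((-1.6667)·(-1.6667) + (-1.6667)·(-1.6667) + (0.3333)·(0.3333) + (-1.6667)·(-1.6667) + (3.3333)·(3.3333) + (1.3333)·(1.3333)) / 5 = 21.3333/5 = 4.2667

S is symmetric (S[j,i] = S[i,j]). Assembling:

S = [[7.4667, -0.5333],
 [-0.5333, 4.2667]]


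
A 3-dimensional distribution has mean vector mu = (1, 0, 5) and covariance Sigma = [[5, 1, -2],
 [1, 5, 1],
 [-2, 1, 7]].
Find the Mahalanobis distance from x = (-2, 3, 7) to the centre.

Step 1 — centre the observation: (x - mu) = (-3, 3, 2).

Step 2 — invert Sigma (cofactor / det for 3×3, or solve directly):
  Sigma^{-1} = [[0.2446, -0.0647, 0.0791],
 [-0.0647, 0.223, -0.0504],
 [0.0791, -0.0504, 0.1727]].

Step 3 — form the quadratic (x - mu)^T · Sigma^{-1} · (x - mu):
  Sigma^{-1} · (x - mu) = (-0.7698, 0.7626, -0.0432).
  (x - mu)^T · [Sigma^{-1} · (x - mu)] = (-3)·(-0.7698) + (3)·(0.7626) + (2)·(-0.0432) = 4.5108.

Step 4 — take square root: d = √(4.5108) ≈ 2.1239.

d(x, mu) = √(4.5108) ≈ 2.1239


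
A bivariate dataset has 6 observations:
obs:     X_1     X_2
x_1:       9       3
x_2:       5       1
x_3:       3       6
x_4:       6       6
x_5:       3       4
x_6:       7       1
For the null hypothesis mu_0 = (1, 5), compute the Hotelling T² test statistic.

Step 1 — sample mean vector:
  mean(X_1) = (9 + 5 + 3 + 6 + 3 + 7) / 6 = 33/6 = 5.5
  mean(X_2) = (3 + 1 + 6 + 6 + 4 + 1) / 6 = 21/6 = 3.5
  x̄ = (5.5, 3.5),  deviation x̄ - mu_0 = (5.5, 3.5) - (1, 5) = (4.5, -1.5).

Step 2 — sample covariance matrix, S[i,j] = (1/(n-1)) · Σ_k (x_{k,i} - mean_i) · (x_{k,j} - mean_j), divisor n-1 = 5:
  S[X_1,X_1] = ((3.5)·(3.5) + (-0.5)·(-0.5) + (-2.5)·(-2.5) + (0.5)·(0.5) + (-2.5)·(-2.5) + (1.5)·(1.5)) / 5 = 27.5/5 = 5.5
  S[X_1,X_2] = ((3.5)·(-0.5) + (-0.5)·(-2.5) + (-2.5)·(2.5) + (0.5)·(2.5) + (-2.5)·(0.5) + (1.5)·(-2.5)) / 5 = -10.5/5 = -2.1
  S[X_2,X_2] = ((-0.5)·(-0.5) + (-2.5)·(-2.5) + (2.5)·(2.5) + (2.5)·(2.5) + (0.5)·(0.5) + (-2.5)·(-2.5)) / 5 = 25.5/5 = 5.1
  S = [[5.5, -2.1],
 [-2.1, 5.1]].

Step 3 — invert S. det(S) = 5.5·5.1 - (-2.1)² = 23.64.
  S^{-1} = (1/det) · [[d, -b], [-b, a]] = [[0.2157, 0.0888],
 [0.0888, 0.2327]].

Step 4 — quadratic form (x̄ - mu_0)^T · S^{-1} · (x̄ - mu_0):
  S^{-1} · (x̄ - mu_0) = (0.8376, 0.0508),
  (x̄ - mu_0)^T · [...] = (4.5)·(0.8376) + (-1.5)·(0.0508) = 3.6929.

Step 5 — scale by n: T² = 6 · 3.6929 = 22.1574.

T² ≈ 22.1574


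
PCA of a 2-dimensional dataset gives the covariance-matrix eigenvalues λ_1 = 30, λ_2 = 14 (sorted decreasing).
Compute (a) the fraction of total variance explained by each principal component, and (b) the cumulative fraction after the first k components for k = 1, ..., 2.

Step 1 — total variance = trace(Sigma) = Σ λ_i = 30 + 14 = 44.

Step 2 — fraction explained by component i = λ_i / Σ λ:
  PC1: 30/44 = 0.6818
  PC2: 14/44 = 0.3182

Step 3 — cumulative fraction after k components = (λ_1 + ... + λ_k) / Σ λ:
  k = 1: 30/44 = 0.6818
  k = 2: (30 + 14)/44 = 44/44 = 1

Summary (fraction, with percent):

explained: PC1 0.6818 (68.18%), PC2 0.3182 (31.82%);  cumulative: 0.6818, 1


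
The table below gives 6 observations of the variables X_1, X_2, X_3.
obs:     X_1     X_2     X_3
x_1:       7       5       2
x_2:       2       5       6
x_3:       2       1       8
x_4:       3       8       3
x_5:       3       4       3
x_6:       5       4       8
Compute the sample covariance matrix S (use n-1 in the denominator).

Step 1 — column means:
  mean(X_1) = (7 + 2 + 2 + 3 + 3 + 5) / 6 = 22/6 = 3.6667
  mean(X_2) = (5 + 5 + 1 + 8 + 4 + 4) / 6 = 27/6 = 4.5
  mean(X_3) = (2 + 6 + 8 + 3 + 3 + 8) / 6 = 30/6 = 5

Step 2 — sample covariance S[i,j] = (1/(n-1)) · Σ_k (x_{k,i} - mean_i) · (x_{k,j} - mean_j), with n-1 = 5.
  S[X_1,X_1] = ((3.3333)·(3.3333) + (-1.6667)·(-1.6667) + (-1.6667)·(-1.6667) + (-0.6667)·(-0.6667) + (-0.6667)·(-0.6667) + (1.3333)·(1.3333)) / 5 = 19.3333/5 = 3.8667
  S[X_1,X_2] = ((3.3333)·(0.5) + (-1.6667)·(0.5) + (-1.6667)·(-3.5) + (-0.6667)·(3.5) + (-0.6667)·(-0.5) + (1.3333)·(-0.5)) / 5 = 4/5 = 0.8
  S[X_1,X_3] = ((3.3333)·(-3) + (-1.6667)·(1) + (-1.6667)·(3) + (-0.6667)·(-2) + (-0.6667)·(-2) + (1.3333)·(3)) / 5 = -10/5 = -2
  S[X_2,X_2] = ((0.5)·(0.5) + (0.5)·(0.5) + (-3.5)·(-3.5) + (3.5)·(3.5) + (-0.5)·(-0.5) + (-0.5)·(-0.5)) / 5 = 25.5/5 = 5.1
  S[X_2,X_3] = ((0.5)·(-3) + (0.5)·(1) + (-3.5)·(3) + (3.5)·(-2) + (-0.5)·(-2) + (-0.5)·(3)) / 5 = -19/5 = -3.8
  S[X_3,X_3] = ((-3)·(-3) + (1)·(1) + (3)·(3) + (-2)·(-2) + (-2)·(-2) + (3)·(3)) / 5 = 36/5 = 7.2

S is symmetric (S[j,i] = S[i,j]). Assembling:

S = [[3.8667, 0.8, -2],
 [0.8, 5.1, -3.8],
 [-2, -3.8, 7.2]]


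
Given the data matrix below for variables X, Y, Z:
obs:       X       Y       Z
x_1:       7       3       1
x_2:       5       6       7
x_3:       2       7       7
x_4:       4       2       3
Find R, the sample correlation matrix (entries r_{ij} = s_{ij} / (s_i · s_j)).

Step 1 — column means:
  mean(X) = (7 + 5 + 2 + 4) / 4 = 18/4 = 4.5
  mean(Y) = (3 + 6 + 7 + 2) / 4 = 18/4 = 4.5
  mean(Z) = (1 + 7 + 7 + 3) / 4 = 18/4 = 4.5

Step 2 — sample variances and covariances s[i,j] = (1/(n-1)) · Σ_k (x_{k,i} - mean_i) · (x_{k,j} - mean_j), with n-1 = 3:
  s[X,X] = ((2.5)·(2.5) + (0.5)·(0.5) + (-2.5)·(-2.5) + (-0.5)·(-0.5)) / 3 = 13/3 = 4.3333
  s[X,Y] = ((2.5)·(-1.5) + (0.5)·(1.5) + (-2.5)·(2.5) + (-0.5)·(-2.5)) / 3 = -8/3 = -2.6667
  s[X,Z] = ((2.5)·(-3.5) + (0.5)·(2.5) + (-2.5)·(2.5) + (-0.5)·(-1.5)) / 3 = -13/3 = -4.3333
  s[Y,Y] = ((-1.5)·(-1.5) + (1.5)·(1.5) + (2.5)·(2.5) + (-2.5)·(-2.5)) / 3 = 17/3 = 5.6667
  s[Y,Z] = ((-1.5)·(-3.5) + (1.5)·(2.5) + (2.5)·(2.5) + (-2.5)·(-1.5)) / 3 = 19/3 = 6.3333
  s[Z,Z] = ((-3.5)·(-3.5) + (2.5)·(2.5) + (2.5)·(2.5) + (-1.5)·(-1.5)) / 3 = 27/3 = 9
  Sample standard deviations s_i = √(s[i,i]):
  s(X) = √(4.3333) = 2.0817
  s(Y) = √(5.6667) = 2.3805
  s(Z) = √(9) = 3

Step 3 — r_{ij} = s_{ij} / (s_i · s_j):
  r[X,X] = 1 (diagonal).
  r[X,Y] = -2.6667 / (2.0817 · 2.3805) = -2.6667 / 4.9554 = -0.5381
  r[X,Z] = -4.3333 / (2.0817 · 3) = -4.3333 / 6.245 = -0.6939
  r[Y,Y] = 1 (diagonal).
  r[Y,Z] = 6.3333 / (2.3805 · 3) = 6.3333 / 7.1414 = 0.8868
  r[Z,Z] = 1 (diagonal).

R is symmetric with unit diagonal. Assembling:

R = [[1, -0.5381, -0.6939],
 [-0.5381, 1, 0.8868],
 [-0.6939, 0.8868, 1]]


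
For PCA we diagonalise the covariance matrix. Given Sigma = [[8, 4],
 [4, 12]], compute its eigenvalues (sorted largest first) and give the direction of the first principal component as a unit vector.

Step 1 — characteristic polynomial of 2×2 Sigma:
  det(Sigma - λI) = λ² - trace · λ + det = 0.
  trace = 8 + 12 = 20, det = 8·12 - (4)² = 80.
Step 2 — discriminant:
  Δ = trace² - 4·det = 400 - 320 = 80.
Step 3 — eigenvalues:
  λ = (trace ± √Δ)/2 = (20 ± 8.9443)/2,
  λ_1 = 14.4721,  λ_2 = 5.5279.

Step 4 — unit eigenvector for λ_1: solve (Sigma - λ_1 I)v = 0. First row:
  (8 - 14.4721)·v_x + (4)·v_y = 0, i.e. (-6.4721)·v_x + (4)·v_y = 0,
  so v ∝ (b, λ_1 - a) = (4, 6.4721) = u.
  ||u|| = √((4)² + (6.4721)²) = √(57.8885) ≈ 7.6085,
  v_1 = u/||u|| ≈ (0.5257, 0.8507) (||v_1|| = 1).

λ_1 = 14.4721,  λ_2 = 5.5279;  v_1 ≈ (0.5257, 0.8507)


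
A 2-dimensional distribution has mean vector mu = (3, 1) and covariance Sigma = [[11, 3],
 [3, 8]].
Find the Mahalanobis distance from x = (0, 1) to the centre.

Step 1 — centre the observation: (x - mu) = (-3, 0).

Step 2 — invert Sigma. det(Sigma) = 11·8 - (3)² = 79.
  Sigma^{-1} = (1/det) · [[d, -b], [-b, a]] = [[0.1013, -0.038],
 [-0.038, 0.1392]].

Step 3 — form the quadratic (x - mu)^T · Sigma^{-1} · (x - mu):
  Sigma^{-1} · (x - mu) = (-0.3038, 0.1139).
  (x - mu)^T · [Sigma^{-1} · (x - mu)] = (-3)·(-0.3038) + (0)·(0.1139) = 0.9114.

Step 4 — take square root: d = √(0.9114) ≈ 0.9547.

d(x, mu) = √(0.9114) ≈ 0.9547


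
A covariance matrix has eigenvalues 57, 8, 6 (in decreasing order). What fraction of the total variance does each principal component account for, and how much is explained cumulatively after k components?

Step 1 — total variance = trace(Sigma) = Σ λ_i = 57 + 8 + 6 = 71.

Step 2 — fraction explained by component i = λ_i / Σ λ:
  PC1: 57/71 = 0.8028
  PC2: 8/71 = 0.1127
  PC3: 6/71 = 0.0845

Step 3 — cumulative fraction after k components = (λ_1 + ... + λ_k) / Σ λ:
  k = 1: 57/71 = 0.8028
  k = 2: (57 + 8)/71 = 65/71 = 0.9155
  k = 3: (57 + 8 + 6)/71 = 71/71 = 1

Summary (fraction, with percent):

explained: PC1 0.8028 (80.28%), PC2 0.1127 (11.27%), PC3 0.0845 (8.45%);  cumulative: 0.8028, 0.9155, 1


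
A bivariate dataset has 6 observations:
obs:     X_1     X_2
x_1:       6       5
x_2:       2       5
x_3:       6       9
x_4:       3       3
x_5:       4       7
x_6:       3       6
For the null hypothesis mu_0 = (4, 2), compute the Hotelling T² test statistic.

Step 1 — sample mean vector:
  mean(X_1) = (6 + 2 + 6 + 3 + 4 + 3) / 6 = 24/6 = 4
  mean(X_2) = (5 + 5 + 9 + 3 + 7 + 6) / 6 = 35/6 = 5.8333
  x̄ = (4, 5.8333),  deviation x̄ - mu_0 = (4, 5.8333) - (4, 2) = (0, 3.8333).

Step 2 — sample covariance matrix, S[i,j] = (1/(n-1)) · Σ_k (x_{k,i} - mean_i) · (x_{k,j} - mean_j), divisor n-1 = 5:
  S[X_1,X_1] = ((2)·(2) + (-2)·(-2) + (2)·(2) + (-1)·(-1) + (0)·(0) + (-1)·(-1)) / 5 = 14/5 = 2.8
  S[X_1,X_2] = ((2)·(-0.8333) + (-2)·(-0.8333) + (2)·(3.1667) + (-1)·(-2.8333) + (0)·(1.1667) + (-1)·(0.1667)) / 5 = 9/5 = 1.8
  S[X_2,X_2] = ((-0.8333)·(-0.8333) + (-0.8333)·(-0.8333) + (3.1667)·(3.1667) + (-2.8333)·(-2.8333) + (1.1667)·(1.1667) + (0.1667)·(0.1667)) / 5 = 20.8333/5 = 4.1667
  S = [[2.8, 1.8],
 [1.8, 4.1667]].

Step 3 — invert S. det(S) = 2.8·4.1667 - (1.8)² = 8.4267.
  S^{-1} = (1/det) · [[d, -b], [-b, a]] = [[0.4945, -0.2136],
 [-0.2136, 0.3323]].

Step 4 — quadratic form (x̄ - mu_0)^T · S^{-1} · (x̄ - mu_0):
  S^{-1} · (x̄ - mu_0) = (-0.8188, 1.2737),
  (x̄ - mu_0)^T · [...] = (0)·(-0.8188) + (3.8333)·(1.2737) = 4.8826.

Step 5 — scale by n: T² = 6 · 4.8826 = 29.2959.

T² ≈ 29.2959


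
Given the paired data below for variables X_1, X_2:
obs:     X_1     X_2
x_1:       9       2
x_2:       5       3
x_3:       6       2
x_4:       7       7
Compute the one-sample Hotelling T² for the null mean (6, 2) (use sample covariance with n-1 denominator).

Step 1 — sample mean vector:
  mean(X_1) = (9 + 5 + 6 + 7) / 4 = 27/4 = 6.75
  mean(X_2) = (2 + 3 + 2 + 7) / 4 = 14/4 = 3.5
  x̄ = (6.75, 3.5),  deviation x̄ - mu_0 = (6.75, 3.5) - (6, 2) = (0.75, 1.5).

Step 2 — sample covariance matrix, S[i,j] = (1/(n-1)) · Σ_k (x_{k,i} - mean_i) · (x_{k,j} - mean_j), divisor n-1 = 3:
  S[X_1,X_1] = ((2.25)·(2.25) + (-1.75)·(-1.75) + (-0.75)·(-0.75) + (0.25)·(0.25)) / 3 = 8.75/3 = 2.9167
  S[X_1,X_2] = ((2.25)·(-1.5) + (-1.75)·(-0.5) + (-0.75)·(-1.5) + (0.25)·(3.5)) / 3 = -0.5/3 = -0.1667
  S[X_2,X_2] = ((-1.5)·(-1.5) + (-0.5)·(-0.5) + (-1.5)·(-1.5) + (3.5)·(3.5)) / 3 = 17/3 = 5.6667
  S = [[2.9167, -0.1667],
 [-0.1667, 5.6667]].

Step 3 — invert S. det(S) = 2.9167·5.6667 - (-0.1667)² = 16.5.
  S^{-1} = (1/det) · [[d, -b], [-b, a]] = [[0.3434, 0.0101],
 [0.0101, 0.1768]].

Step 4 — quadratic form (x̄ - mu_0)^T · S^{-1} · (x̄ - mu_0):
  S^{-1} · (x̄ - mu_0) = (0.2727, 0.2727),
  (x̄ - mu_0)^T · [...] = (0.75)·(0.2727) + (1.5)·(0.2727) = 0.6136.

Step 5 — scale by n: T² = 4 · 0.6136 = 2.4545.

T² ≈ 2.4545


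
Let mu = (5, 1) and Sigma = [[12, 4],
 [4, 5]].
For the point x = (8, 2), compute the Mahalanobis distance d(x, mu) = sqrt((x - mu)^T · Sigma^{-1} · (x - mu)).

Step 1 — centre the observation: (x - mu) = (3, 1).

Step 2 — invert Sigma. det(Sigma) = 12·5 - (4)² = 44.
  Sigma^{-1} = (1/det) · [[d, -b], [-b, a]] = [[0.1136, -0.0909],
 [-0.0909, 0.2727]].

Step 3 — form the quadratic (x - mu)^T · Sigma^{-1} · (x - mu):
  Sigma^{-1} · (x - mu) = (0.25, 0).
  (x - mu)^T · [Sigma^{-1} · (x - mu)] = (3)·(0.25) + (1)·(0) = 0.75.

Step 4 — take square root: d = √(0.75) ≈ 0.866.

d(x, mu) = √(0.75) ≈ 0.866


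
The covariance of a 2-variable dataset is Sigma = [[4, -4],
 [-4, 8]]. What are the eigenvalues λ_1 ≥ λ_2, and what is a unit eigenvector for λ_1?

Step 1 — characteristic polynomial of 2×2 Sigma:
  det(Sigma - λI) = λ² - trace · λ + det = 0.
  trace = 4 + 8 = 12, det = 4·8 - (-4)² = 16.
Step 2 — discriminant:
  Δ = trace² - 4·det = 144 - 64 = 80.
Step 3 — eigenvalues:
  λ = (trace ± √Δ)/2 = (12 ± 8.9443)/2,
  λ_1 = 10.4721,  λ_2 = 1.5279.

Step 4 — unit eigenvector for λ_1: solve (Sigma - λ_1 I)v = 0. First row:
  (4 - 10.4721)·v_x + (-4)·v_y = 0, i.e. (-6.4721)·v_x + (-4)·v_y = 0,
  so v ∝ (b, λ_1 - a) = (-4, 6.4721); multiply by -1 so the first entry is positive: u = (4, -6.4721).
  ||u|| = √((4)² + (-6.4721)²) = √(57.8885) ≈ 7.6085,
  v_1 = u/||u|| ≈ (0.5257, -0.8507) (||v_1|| = 1).

λ_1 = 10.4721,  λ_2 = 1.5279;  v_1 ≈ (0.5257, -0.8507)


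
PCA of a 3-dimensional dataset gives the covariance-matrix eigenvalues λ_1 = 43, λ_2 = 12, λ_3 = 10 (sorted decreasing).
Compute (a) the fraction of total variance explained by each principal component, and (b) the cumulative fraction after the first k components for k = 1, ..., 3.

Step 1 — total variance = trace(Sigma) = Σ λ_i = 43 + 12 + 10 = 65.

Step 2 — fraction explained by component i = λ_i / Σ λ:
  PC1: 43/65 = 0.6615
  PC2: 12/65 = 0.1846
  PC3: 10/65 = 0.1538

Step 3 — cumulative fraction after k components = (λ_1 + ... + λ_k) / Σ λ:
  k = 1: 43/65 = 0.6615
  k = 2: (43 + 12)/65 = 55/65 = 0.8462
  k = 3: (43 + 12 + 10)/65 = 65/65 = 1

Summary (fraction, with percent):

explained: PC1 0.6615 (66.15%), PC2 0.1846 (18.46%), PC3 0.1538 (15.38%);  cumulative: 0.6615, 0.8462, 1


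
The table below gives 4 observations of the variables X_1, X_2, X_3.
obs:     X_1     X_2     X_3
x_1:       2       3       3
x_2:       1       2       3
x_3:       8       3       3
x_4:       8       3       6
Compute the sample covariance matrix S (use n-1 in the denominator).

Step 1 — column means:
  mean(X_1) = (2 + 1 + 8 + 8) / 4 = 19/4 = 4.75
  mean(X_2) = (3 + 2 + 3 + 3) / 4 = 11/4 = 2.75
  mean(X_3) = (3 + 3 + 3 + 6) / 4 = 15/4 = 3.75

Step 2 — sample covariance S[i,j] = (1/(n-1)) · Σ_k (x_{k,i} - mean_i) · (x_{k,j} - mean_j), with n-1 = 3.
  S[X_1,X_1] = ((-2.75)·(-2.75) + (-3.75)·(-3.75) + (3.25)·(3.25) + (3.25)·(3.25)) / 3 = 42.75/3 = 14.25
  S[X_1,X_2] = ((-2.75)·(0.25) + (-3.75)·(-0.75) + (3.25)·(0.25) + (3.25)·(0.25)) / 3 = 3.75/3 = 1.25
  S[X_1,X_3] = ((-2.75)·(-0.75) + (-3.75)·(-0.75) + (3.25)·(-0.75) + (3.25)·(2.25)) / 3 = 9.75/3 = 3.25
  S[X_2,X_2] = ((0.25)·(0.25) + (-0.75)·(-0.75) + (0.25)·(0.25) + (0.25)·(0.25)) / 3 = 0.75/3 = 0.25
  S[X_2,X_3] = ((0.25)·(-0.75) + (-0.75)·(-0.75) + (0.25)·(-0.75) + (0.25)·(2.25)) / 3 = 0.75/3 = 0.25
  S[X_3,X_3] = ((-0.75)·(-0.75) + (-0.75)·(-0.75) + (-0.75)·(-0.75) + (2.25)·(2.25)) / 3 = 6.75/3 = 2.25

S is symmetric (S[j,i] = S[i,j]). Assembling:

S = [[14.25, 1.25, 3.25],
 [1.25, 0.25, 0.25],
 [3.25, 0.25, 2.25]]


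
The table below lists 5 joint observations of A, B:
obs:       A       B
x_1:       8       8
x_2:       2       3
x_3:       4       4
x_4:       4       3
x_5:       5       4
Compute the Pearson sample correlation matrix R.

Step 1 — column means:
  mean(A) = (8 + 2 + 4 + 4 + 5) / 5 = 23/5 = 4.6
  mean(B) = (8 + 3 + 4 + 3 + 4) / 5 = 22/5 = 4.4

Step 2 — sample variances and covariances s[i,j] = (1/(n-1)) · Σ_k (x_{k,i} - mean_i) · (x_{k,j} - mean_j), with n-1 = 4:
  s[A,A] = ((3.4)·(3.4) + (-2.6)·(-2.6) + (-0.6)·(-0.6) + (-0.6)·(-0.6) + (0.4)·(0.4)) / 4 = 19.2/4 = 4.8
  s[A,B] = ((3.4)·(3.6) + (-2.6)·(-1.4) + (-0.6)·(-0.4) + (-0.6)·(-1.4) + (0.4)·(-0.4)) / 4 = 16.8/4 = 4.2
  s[B,B] = ((3.6)·(3.6) + (-1.4)·(-1.4) + (-0.4)·(-0.4) + (-1.4)·(-1.4) + (-0.4)·(-0.4)) / 4 = 17.2/4 = 4.3
  Sample standard deviations s_i = √(s[i,i]):
  s(A) = √(4.8) = 2.1909
  s(B) = √(4.3) = 2.0736

Step 3 — r_{ij} = s_{ij} / (s_i · s_j):
  r[A,A] = 1 (diagonal).
  r[A,B] = 4.2 / (2.1909 · 2.0736) = 4.2 / 4.5431 = 0.9245
  r[B,B] = 1 (diagonal).

R is symmetric with unit diagonal. Assembling:

R = [[1, 0.9245],
 [0.9245, 1]]


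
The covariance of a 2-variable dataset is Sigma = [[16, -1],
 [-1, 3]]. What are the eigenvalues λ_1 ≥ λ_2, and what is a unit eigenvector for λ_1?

Step 1 — characteristic polynomial of 2×2 Sigma:
  det(Sigma - λI) = λ² - trace · λ + det = 0.
  trace = 16 + 3 = 19, det = 16·3 - (-1)² = 47.
Step 2 — discriminant:
  Δ = trace² - 4·det = 361 - 188 = 173.
Step 3 — eigenvalues:
  λ = (trace ± √Δ)/2 = (19 ± 13.1529)/2,
  λ_1 = 16.0765,  λ_2 = 2.9235.

Step 4 — unit eigenvector for λ_1: solve (Sigma - λ_1 I)v = 0. First row:
  (16 - 16.0765)·v_x + (-1)·v_y = 0, i.e. (-0.0765)·v_x + (-1)·v_y = 0,
  so v ∝ (b, λ_1 - a) = (-1, 0.0765); multiply by -1 so the first entry is positive: u = (1, -0.0765).
  ||u|| = √((1)² + (-0.0765)²) = √(1.0058) ≈ 1.0029,
  v_1 = u/||u|| ≈ (0.9971, -0.0763) (||v_1|| = 1).

λ_1 = 16.0765,  λ_2 = 2.9235;  v_1 ≈ (0.9971, -0.0763)


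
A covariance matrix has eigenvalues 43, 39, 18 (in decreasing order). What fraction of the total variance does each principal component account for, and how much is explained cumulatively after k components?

Step 1 — total variance = trace(Sigma) = Σ λ_i = 43 + 39 + 18 = 100.

Step 2 — fraction explained by component i = λ_i / Σ λ:
  PC1: 43/100 = 0.43
  PC2: 39/100 = 0.39
  PC3: 18/100 = 0.18

Step 3 — cumulative fraction after k components = (λ_1 + ... + λ_k) / Σ λ:
  k = 1: 43/100 = 0.43
  k = 2: (43 + 39)/100 = 82/100 = 0.82
  k = 3: (43 + 39 + 18)/100 = 100/100 = 1

Summary (fraction, with percent):

explained: PC1 0.43 (43%), PC2 0.39 (39%), PC3 0.18 (18%);  cumulative: 0.43, 0.82, 1


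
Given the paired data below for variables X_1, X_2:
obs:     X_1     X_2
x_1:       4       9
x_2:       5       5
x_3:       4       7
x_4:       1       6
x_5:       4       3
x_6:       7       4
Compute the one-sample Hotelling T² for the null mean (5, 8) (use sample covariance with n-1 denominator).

Step 1 — sample mean vector:
  mean(X_1) = (4 + 5 + 4 + 1 + 4 + 7) / 6 = 25/6 = 4.1667
  mean(X_2) = (9 + 5 + 7 + 6 + 3 + 4) / 6 = 34/6 = 5.6667
  x̄ = (4.1667, 5.6667),  deviation x̄ - mu_0 = (4.1667, 5.6667) - (5, 8) = (-0.8333, -2.3333).

Step 2 — sample covariance matrix, S[i,j] = (1/(n-1)) · Σ_k (x_{k,i} - mean_i) · (x_{k,j} - mean_j), divisor n-1 = 5:
  S[X_1,X_1] = ((-0.1667)·(-0.1667) + (0.8333)·(0.8333) + (-0.1667)·(-0.1667) + (-3.1667)·(-3.1667) + (-0.1667)·(-0.1667) + (2.8333)·(2.8333)) / 5 = 18.8333/5 = 3.7667
  S[X_1,X_2] = ((-0.1667)·(3.3333) + (0.8333)·(-0.6667) + (-0.1667)·(1.3333) + (-3.1667)·(0.3333) + (-0.1667)·(-2.6667) + (2.8333)·(-1.6667)) / 5 = -6.6667/5 = -1.3333
  S[X_2,X_2] = ((3.3333)·(3.3333) + (-0.6667)·(-0.6667) + (1.3333)·(1.3333) + (0.3333)·(0.3333) + (-2.6667)·(-2.6667) + (-1.6667)·(-1.6667)) / 5 = 23.3333/5 = 4.6667
  S = [[3.7667, -1.3333],
 [-1.3333, 4.6667]].

Step 3 — invert S. det(S) = 3.7667·4.6667 - (-1.3333)² = 15.8.
  S^{-1} = (1/det) · [[d, -b], [-b, a]] = [[0.2954, 0.0844],
 [0.0844, 0.2384]].

Step 4 — quadratic form (x̄ - mu_0)^T · S^{-1} · (x̄ - mu_0):
  S^{-1} · (x̄ - mu_0) = (-0.443, -0.6266),
  (x̄ - mu_0)^T · [...] = (-0.8333)·(-0.443) + (-2.3333)·(-0.6266) = 1.8312.

Step 5 — scale by n: T² = 6 · 1.8312 = 10.9873.

T² ≈ 10.9873


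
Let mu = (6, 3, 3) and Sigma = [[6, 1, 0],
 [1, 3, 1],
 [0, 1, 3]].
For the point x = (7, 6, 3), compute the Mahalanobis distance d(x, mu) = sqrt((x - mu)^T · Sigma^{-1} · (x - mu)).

Step 1 — centre the observation: (x - mu) = (1, 3, 0).

Step 2 — invert Sigma (cofactor / det for 3×3, or solve directly):
  Sigma^{-1} = [[0.1778, -0.0667, 0.0222],
 [-0.0667, 0.4, -0.1333],
 [0.0222, -0.1333, 0.3778]].

Step 3 — form the quadratic (x - mu)^T · Sigma^{-1} · (x - mu):
  Sigma^{-1} · (x - mu) = (-0.0222, 1.1333, -0.3778).
  (x - mu)^T · [Sigma^{-1} · (x - mu)] = (1)·(-0.0222) + (3)·(1.1333) + (0)·(-0.3778) = 3.3778.

Step 4 — take square root: d = √(3.3778) ≈ 1.8379.

d(x, mu) = √(3.3778) ≈ 1.8379


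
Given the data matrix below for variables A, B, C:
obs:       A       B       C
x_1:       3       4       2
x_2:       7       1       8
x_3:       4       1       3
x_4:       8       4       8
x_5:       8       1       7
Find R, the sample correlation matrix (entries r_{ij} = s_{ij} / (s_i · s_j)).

Step 1 — column means:
  mean(A) = (3 + 7 + 4 + 8 + 8) / 5 = 30/5 = 6
  mean(B) = (4 + 1 + 1 + 4 + 1) / 5 = 11/5 = 2.2
  mean(C) = (2 + 8 + 3 + 8 + 7) / 5 = 28/5 = 5.6

Step 2 — sample variances and covariances s[i,j] = (1/(n-1)) · Σ_k (x_{k,i} - mean_i) · (x_{k,j} - mean_j), with n-1 = 4:
  s[A,A] = ((-3)·(-3) + (1)·(1) + (-2)·(-2) + (2)·(2) + (2)·(2)) / 4 = 22/4 = 5.5
  s[A,B] = ((-3)·(1.8) + (1)·(-1.2) + (-2)·(-1.2) + (2)·(1.8) + (2)·(-1.2)) / 4 = -3/4 = -0.75
  s[A,C] = ((-3)·(-3.6) + (1)·(2.4) + (-2)·(-2.6) + (2)·(2.4) + (2)·(1.4)) / 4 = 26/4 = 6.5
  s[B,B] = ((1.8)·(1.8) + (-1.2)·(-1.2) + (-1.2)·(-1.2) + (1.8)·(1.8) + (-1.2)·(-1.2)) / 4 = 10.8/4 = 2.7
  s[B,C] = ((1.8)·(-3.6) + (-1.2)·(2.4) + (-1.2)·(-2.6) + (1.8)·(2.4) + (-1.2)·(1.4)) / 4 = -3.6/4 = -0.9
  s[C,C] = ((-3.6)·(-3.6) + (2.4)·(2.4) + (-2.6)·(-2.6) + (2.4)·(2.4) + (1.4)·(1.4)) / 4 = 33.2/4 = 8.3
  Sample standard deviations s_i = √(s[i,i]):
  s(A) = √(5.5) = 2.3452
  s(B) = √(2.7) = 1.6432
  s(C) = √(8.3) = 2.881

Step 3 — r_{ij} = s_{ij} / (s_i · s_j):
  r[A,A] = 1 (diagonal).
  r[A,B] = -0.75 / (2.3452 · 1.6432) = -0.75 / 3.8536 = -0.1946
  r[A,C] = 6.5 / (2.3452 · 2.881) = 6.5 / 6.7565 = 0.962
  r[B,B] = 1 (diagonal).
  r[B,C] = -0.9 / (1.6432 · 2.881) = -0.9 / 4.7339 = -0.1901
  r[C,C] = 1 (diagonal).

R is symmetric with unit diagonal. Assembling:

R = [[1, -0.1946, 0.962],
 [-0.1946, 1, -0.1901],
 [0.962, -0.1901, 1]]


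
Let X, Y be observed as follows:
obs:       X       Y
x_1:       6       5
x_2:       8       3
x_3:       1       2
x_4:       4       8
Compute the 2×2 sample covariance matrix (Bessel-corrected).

Step 1 — column means:
  mean(X) = (6 + 8 + 1 + 4) / 4 = 19/4 = 4.75
  mean(Y) = (5 + 3 + 2 + 8) / 4 = 18/4 = 4.5

Step 2 — sample covariance S[i,j] = (1/(n-1)) · Σ_k (x_{k,i} - mean_i) · (x_{k,j} - mean_j), with n-1 = 3.
  S[X,X] = ((1.25)·(1.25) + (3.25)·(3.25) + (-3.75)·(-3.75) + (-0.75)·(-0.75)) / 3 = 26.75/3 = 8.9167
  S[X,Y] = ((1.25)·(0.5) + (3.25)·(-1.5) + (-3.75)·(-2.5) + (-0.75)·(3.5)) / 3 = 2.5/3 = 0.8333
  S[Y,Y] = ((0.5)·(0.5) + (-1.5)·(-1.5) + (-2.5)·(-2.5) + (3.5)·(3.5)) / 3 = 21/3 = 7

S is symmetric (S[j,i] = S[i,j]). Assembling:

S = [[8.9167, 0.8333],
 [0.8333, 7]]


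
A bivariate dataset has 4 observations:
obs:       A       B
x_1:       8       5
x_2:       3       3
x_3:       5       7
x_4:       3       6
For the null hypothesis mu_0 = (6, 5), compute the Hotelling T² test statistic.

Step 1 — sample mean vector:
  mean(A) = (8 + 3 + 5 + 3) / 4 = 19/4 = 4.75
  mean(B) = (5 + 3 + 7 + 6) / 4 = 21/4 = 5.25
  x̄ = (4.75, 5.25),  deviation x̄ - mu_0 = (4.75, 5.25) - (6, 5) = (-1.25, 0.25).

Step 2 — sample covariance matrix, S[i,j] = (1/(n-1)) · Σ_k (x_{k,i} - mean_i) · (x_{k,j} - mean_j), divisor n-1 = 3:
  S[A,A] = ((3.25)·(3.25) + (-1.75)·(-1.75) + (0.25)·(0.25) + (-1.75)·(-1.75)) / 3 = 16.75/3 = 5.5833
  S[A,B] = ((3.25)·(-0.25) + (-1.75)·(-2.25) + (0.25)·(1.75) + (-1.75)·(0.75)) / 3 = 2.25/3 = 0.75
  S[B,B] = ((-0.25)·(-0.25) + (-2.25)·(-2.25) + (1.75)·(1.75) + (0.75)·(0.75)) / 3 = 8.75/3 = 2.9167
  S = [[5.5833, 0.75],
 [0.75, 2.9167]].

Step 3 — invert S. det(S) = 5.5833·2.9167 - (0.75)² = 15.7222.
  S^{-1} = (1/det) · [[d, -b], [-b, a]] = [[0.1855, -0.0477],
 [-0.0477, 0.3551]].

Step 4 — quadratic form (x̄ - mu_0)^T · S^{-1} · (x̄ - mu_0):
  S^{-1} · (x̄ - mu_0) = (-0.2438, 0.1484),
  (x̄ - mu_0)^T · [...] = (-1.25)·(-0.2438) + (0.25)·(0.1484) = 0.3419.

Step 5 — scale by n: T² = 4 · 0.3419 = 1.3675.

T² ≈ 1.3675


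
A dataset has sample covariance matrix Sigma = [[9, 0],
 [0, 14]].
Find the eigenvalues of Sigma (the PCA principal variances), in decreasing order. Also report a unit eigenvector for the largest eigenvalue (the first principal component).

Step 1 — characteristic polynomial of 2×2 Sigma:
  det(Sigma - λI) = λ² - trace · λ + det = 0.
  trace = 9 + 14 = 23, det = 9·14 - (0)² = 126.
Step 2 — discriminant:
  Δ = trace² - 4·det = 529 - 504 = 25.
Step 3 — eigenvalues:
  λ = (trace ± √Δ)/2 = (23 ± 5)/2,
  λ_1 = 14,  λ_2 = 9.

Step 4 — unit eigenvector for λ_1: Sigma is diagonal, so its eigenvectors are the coordinate axes. λ_1 = 14 is the diagonal entry on the second coordinate axis, hence
  v_1 = (0, 1) (||v_1|| = 1).

λ_1 = 14,  λ_2 = 9;  v_1 ≈ (0, 1)


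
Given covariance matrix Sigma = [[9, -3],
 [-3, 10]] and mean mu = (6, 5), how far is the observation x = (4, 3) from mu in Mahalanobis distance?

Step 1 — centre the observation: (x - mu) = (-2, -2).

Step 2 — invert Sigma. det(Sigma) = 9·10 - (-3)² = 81.
  Sigma^{-1} = (1/det) · [[d, -b], [-b, a]] = [[0.1235, 0.037],
 [0.037, 0.1111]].

Step 3 — form the quadratic (x - mu)^T · Sigma^{-1} · (x - mu):
  Sigma^{-1} · (x - mu) = (-0.321, -0.2963).
  (x - mu)^T · [Sigma^{-1} · (x - mu)] = (-2)·(-0.321) + (-2)·(-0.2963) = 1.2346.

Step 4 — take square root: d = √(1.2346) ≈ 1.1111.

d(x, mu) = √(1.2346) ≈ 1.1111


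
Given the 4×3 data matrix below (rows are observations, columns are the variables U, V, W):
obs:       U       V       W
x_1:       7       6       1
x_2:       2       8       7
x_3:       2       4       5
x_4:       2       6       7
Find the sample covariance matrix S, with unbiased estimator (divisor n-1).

Step 1 — column means:
  mean(U) = (7 + 2 + 2 + 2) / 4 = 13/4 = 3.25
  mean(V) = (6 + 8 + 4 + 6) / 4 = 24/4 = 6
  mean(W) = (1 + 7 + 5 + 7) / 4 = 20/4 = 5

Step 2 — sample covariance S[i,j] = (1/(n-1)) · Σ_k (x_{k,i} - mean_i) · (x_{k,j} - mean_j), with n-1 = 3.
  S[U,U] = ((3.75)·(3.75) + (-1.25)·(-1.25) + (-1.25)·(-1.25) + (-1.25)·(-1.25)) / 3 = 18.75/3 = 6.25
  S[U,V] = ((3.75)·(0) + (-1.25)·(2) + (-1.25)·(-2) + (-1.25)·(0)) / 3 = 0/3 = 0
  S[U,W] = ((3.75)·(-4) + (-1.25)·(2) + (-1.25)·(0) + (-1.25)·(2)) / 3 = -20/3 = -6.6667
  S[V,V] = ((0)·(0) + (2)·(2) + (-2)·(-2) + (0)·(0)) / 3 = 8/3 = 2.6667
  S[V,W] = ((0)·(-4) + (2)·(2) + (-2)·(0) + (0)·(2)) / 3 = 4/3 = 1.3333
  S[W,W] = ((-4)·(-4) + (2)·(2) + (0)·(0) + (2)·(2)) / 3 = 24/3 = 8

S is symmetric (S[j,i] = S[i,j]). Assembling:

S = [[6.25, 0, -6.6667],
 [0, 2.6667, 1.3333],
 [-6.6667, 1.3333, 8]]
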